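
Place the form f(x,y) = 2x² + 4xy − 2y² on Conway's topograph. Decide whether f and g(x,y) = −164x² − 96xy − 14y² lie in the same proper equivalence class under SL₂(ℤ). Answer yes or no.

D₁ = 32, D₂ = 32
river cycle of f (length 2): (-2, 4, 2), (2, 4, -2)
river cycle of g (length 2): (-2, 4, 2), (2, 4, -2)
cycles coincide ⇒ equivalent

yes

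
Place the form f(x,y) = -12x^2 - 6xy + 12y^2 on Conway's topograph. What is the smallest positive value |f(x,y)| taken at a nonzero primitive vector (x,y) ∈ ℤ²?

descent: ρ → (12,6,-12)  [lands on river]
river: ρ → (-12,18,6)
river: ρ → (6,18,-12)
river: ρ → (-12,6,12)
river: ρ → (12,18,-6)
river: ρ → (-6,18,12)
closes: descent 1, river 6
min |a| on river = 6

6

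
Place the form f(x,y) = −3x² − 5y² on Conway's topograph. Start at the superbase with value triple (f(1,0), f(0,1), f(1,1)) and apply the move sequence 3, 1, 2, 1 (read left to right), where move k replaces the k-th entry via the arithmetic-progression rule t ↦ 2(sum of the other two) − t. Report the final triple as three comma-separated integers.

start (-3,-5,-8) = (f(1,0),f(0,1),f(1,1))
replace slot 3: 2·((-3)+(-5)) − (-8) = -8 → (-3,-5,-8)
replace slot 1: 2·((-5)+(-8)) − (-3) = -23 → (-23,-5,-8)
replace slot 2: 2·((-23)+(-8)) − (-5) = -57 → (-23,-57,-8)
replace slot 1: 2·((-57)+(-8)) − (-23) = -107 → (-107,-57,-8)

-107,-57,-8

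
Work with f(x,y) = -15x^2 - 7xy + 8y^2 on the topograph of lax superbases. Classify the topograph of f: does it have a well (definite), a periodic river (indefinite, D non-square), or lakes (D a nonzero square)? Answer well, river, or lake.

D = b²−4ac = (-7)² − 4·(-15)·8 = 529
D = 23² is a perfect square ⇒ form factors over ℤ ⇒ lakes

lake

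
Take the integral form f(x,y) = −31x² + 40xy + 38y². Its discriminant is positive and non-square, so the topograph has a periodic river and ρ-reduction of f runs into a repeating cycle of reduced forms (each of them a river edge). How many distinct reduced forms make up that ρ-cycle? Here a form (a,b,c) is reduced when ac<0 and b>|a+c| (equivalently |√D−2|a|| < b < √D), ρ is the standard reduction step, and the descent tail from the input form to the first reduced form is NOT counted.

D = 6312, ⌊√D⌋ = 79
river: ρ → (38,36,-33)
river: ρ → (-33,30,41)
river: ρ → (41,52,-22)
river: ρ → (-22,36,57)
river: ρ → (57,78,-1)
river: ρ → (-1,78,57)
river: ρ → (57,36,-22)
river: ρ → (-22,52,41)
river: ρ → (41,30,-33)
river: ρ → (-33,36,38)
river: ρ → (38,40,-31)
river: ρ → (-31,22,47)
river: ρ → (47,72,-6)
river: ρ → (-6,72,47)
river: ρ → (47,22,-31)
river: ρ → (-31,40,38)
ρ-cycle length = 16 (tail of 0 descent steps not counted)

16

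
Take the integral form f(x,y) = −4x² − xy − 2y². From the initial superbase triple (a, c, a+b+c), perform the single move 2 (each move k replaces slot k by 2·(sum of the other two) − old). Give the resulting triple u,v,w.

start (-4,-2,-7) = (f(1,0),f(0,1),f(1,1))
replace slot 2: 2·((-4)+(-7)) − (-2) = -20 → (-4,-20,-7)

-4,-20,-7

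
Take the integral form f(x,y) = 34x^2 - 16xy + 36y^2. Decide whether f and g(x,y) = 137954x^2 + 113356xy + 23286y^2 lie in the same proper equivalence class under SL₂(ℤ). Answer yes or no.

D₁ = -4640, D₂ = -4640
f: reduced (well bottom): (34,-16,36) with a≤c, −a<b≤a
g: flip: (137954,113356,23286)→(23286,-113356,137954)
g: translate: b→-20212 (≡-113356 mod 46572), so (23286,-113356,137954)→(23286,-20212,4386)
g: flip: (23286,-20212,4386)→(4386,20212,23286)
g: translate: b→2668 (≡20212 mod 8772), so (4386,20212,23286)→(4386,2668,406)
g: flip: (4386,2668,406)→(406,-2668,4386)
g: translate: b→-232 (≡-2668 mod 812), so (406,-2668,4386)→(406,-232,36)
g: flip: (406,-232,36)→(36,232,406)
g: translate: b→16 (≡232 mod 72), so (36,232,406)→(36,16,34)
g: flip: (36,16,34)→(34,-16,36)
g: reduced (well bottom): (34,-16,36) with a≤c, −a<b≤a
reduced forms (34, -16, 36) vs (34, -16, 36) ⇒ equivalent

yes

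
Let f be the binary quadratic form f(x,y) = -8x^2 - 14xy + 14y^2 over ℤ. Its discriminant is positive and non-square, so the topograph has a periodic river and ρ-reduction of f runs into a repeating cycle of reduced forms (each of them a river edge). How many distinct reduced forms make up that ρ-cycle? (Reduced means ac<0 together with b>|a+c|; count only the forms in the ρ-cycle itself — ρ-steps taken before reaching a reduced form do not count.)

D = 644, ⌊√D⌋ = 25
descent: ρ → (14,14,-8)  [lands on river]
river: ρ → (-8,18,10)
river: ρ → (10,22,-4)
river: ρ → (-4,18,20)
river: ρ → (20,22,-2)
river: ρ → (-2,22,20)
river: ρ → (20,18,-4)
river: ρ → (-4,22,10)
river: ρ → (10,18,-8)
river: ρ → (-8,14,14)
ρ-cycle length = 10 (tail of 1 descent step not counted)

10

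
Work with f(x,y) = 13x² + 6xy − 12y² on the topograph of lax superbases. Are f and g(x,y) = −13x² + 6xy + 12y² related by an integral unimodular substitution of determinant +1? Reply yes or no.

D₁ = 660, D₂ = 660
river cycle of f (length 8): (-12, 18, 7), (7, 24, -3), (-3, 24, 7), (7, 18, -12), (-12, 6, 13), (13, 20, -5), (-5, 20, 13), (13, 6, -12)
river cycle of g (length 8): (12, 18, -7), (-7, 24, 3), (3, 24, -7), (-7, 18, 12), (12, 6, -13), (-13, 20, 5), (5, 20, -13), (-13, 6, 12)
cycles differ ⇒ inequivalent

no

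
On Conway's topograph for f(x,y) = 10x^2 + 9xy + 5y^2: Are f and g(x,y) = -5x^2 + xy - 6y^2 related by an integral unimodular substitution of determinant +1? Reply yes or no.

D₁ = -119, D₂ = -119
f: flip: (10,9,5)→(5,-9,10)
f: translate: b→1 (≡-9 mod 10), so (5,-9,10)→(5,1,6)
f: reduced (well bottom): (5,1,6) with a≤c, −a<b≤a
g is negative-definite; reduce −g:
−g: reduced (well bottom): (5,-1,6) with a≤c, −a<b≤a
flip sign back: reduced form of g is (-5,1,-6)
reduced forms (5, 1, 6) vs (-5, 1, -6) ⇒ inequivalent

no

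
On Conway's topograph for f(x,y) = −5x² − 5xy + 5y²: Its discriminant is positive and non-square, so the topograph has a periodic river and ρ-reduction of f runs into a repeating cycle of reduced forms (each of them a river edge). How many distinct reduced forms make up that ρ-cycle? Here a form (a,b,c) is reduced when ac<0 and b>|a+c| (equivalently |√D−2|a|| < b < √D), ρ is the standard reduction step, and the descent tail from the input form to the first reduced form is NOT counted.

D = 125, ⌊√D⌋ = 11
descent: ρ → (5,5,-5)  [lands on river]
river: ρ → (-5,5,5)
ρ-cycle length = 2 (tail of 1 descent step not counted)

2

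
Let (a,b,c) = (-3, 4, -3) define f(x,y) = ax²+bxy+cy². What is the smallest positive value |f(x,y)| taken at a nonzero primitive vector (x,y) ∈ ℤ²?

translate: b→2 (≡-4 mod 6), so (3,-4,3)→(3,2,2)
flip: (3,2,2)→(2,-2,3)
translate: b→2 (≡-2 mod 4), so (2,-2,3)→(2,2,3)
reduced (well bottom): (2,2,3) with a≤c, −a<b≤a
well minimum |f| = |-2| = 2 (negative-definite)

2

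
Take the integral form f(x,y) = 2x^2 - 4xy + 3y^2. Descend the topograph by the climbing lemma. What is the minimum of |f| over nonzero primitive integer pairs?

translate: b→0 (≡-4 mod 4), so (2,-4,3)→(2,0,1)
flip: (2,0,1)→(1,0,2)
reduced (well bottom): (1,0,2) with a≤c, −a<b≤a
well minimum = a = 1

1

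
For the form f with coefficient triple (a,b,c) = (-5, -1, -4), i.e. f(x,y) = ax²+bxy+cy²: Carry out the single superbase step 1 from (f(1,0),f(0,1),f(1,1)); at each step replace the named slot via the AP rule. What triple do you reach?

start (-5,-4,-10) = (f(1,0),f(0,1),f(1,1))
replace slot 1: 2·((-4)+(-10)) − (-5) = -23 → (-23,-4,-10)

-23,-4,-10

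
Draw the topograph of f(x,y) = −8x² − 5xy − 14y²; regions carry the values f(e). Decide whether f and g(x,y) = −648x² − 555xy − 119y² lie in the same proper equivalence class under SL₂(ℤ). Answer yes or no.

D₁ = -423, D₂ = -423
f is negative-definite; reduce −f:
−f: reduced (well bottom): (8,5,14) with a≤c, −a<b≤a
flip sign back: reduced form of f is (-8,-5,-14)
g is negative-definite; reduce −g:
−g: flip: (648,555,119)→(119,-555,648)
−g: translate: b→-79 (≡-555 mod 238), so (119,-555,648)→(119,-79,14)
−g: flip: (119,-79,14)→(14,79,119)
−g: translate: b→-5 (≡79 mod 28), so (14,79,119)→(14,-5,8)
−g: flip: (14,-5,8)→(8,5,14)
−g: reduced (well bottom): (8,5,14) with a≤c, −a<b≤a
flip sign back: reduced form of g is (-8,-5,-14)
reduced forms (-8, -5, -14) vs (-8, -5, -14) ⇒ equivalent

yes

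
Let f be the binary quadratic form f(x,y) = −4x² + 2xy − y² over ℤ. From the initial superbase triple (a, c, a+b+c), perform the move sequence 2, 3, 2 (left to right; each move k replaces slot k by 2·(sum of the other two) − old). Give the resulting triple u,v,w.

start (-4,-1,-3) = (f(1,0),f(0,1),f(1,1))
replace slot 2: 2·((-4)+(-3)) − (-1) = -13 → (-4,-13,-3)
replace slot 3: 2·((-4)+(-13)) − (-3) = -31 → (-4,-13,-31)
replace slot 2: 2·((-4)+(-31)) − (-13) = -57 → (-4,-57,-31)

-4,-57,-31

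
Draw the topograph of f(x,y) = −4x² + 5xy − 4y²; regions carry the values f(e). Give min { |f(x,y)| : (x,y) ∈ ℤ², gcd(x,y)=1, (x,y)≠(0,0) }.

translate: b→3 (≡-5 mod 8), so (4,-5,4)→(4,3,3)
flip: (4,3,3)→(3,-3,4)
translate: b→3 (≡-3 mod 6), so (3,-3,4)→(3,3,4)
reduced (well bottom): (3,3,4) with a≤c, −a<b≤a
well minimum |f| = |-3| = 3 (negative-definite)

3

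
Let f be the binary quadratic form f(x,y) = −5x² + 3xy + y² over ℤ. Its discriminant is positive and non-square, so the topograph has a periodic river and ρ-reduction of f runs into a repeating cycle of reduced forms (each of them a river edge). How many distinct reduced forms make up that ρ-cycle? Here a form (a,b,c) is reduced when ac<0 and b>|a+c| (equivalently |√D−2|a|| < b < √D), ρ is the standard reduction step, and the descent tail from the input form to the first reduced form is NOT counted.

D = 29, ⌊√D⌋ = 5
descent: ρ → (1,5,-1)  [lands on river]
river: ρ → (-1,5,1)
ρ-cycle length = 2 (tail of 1 descent step not counted)

2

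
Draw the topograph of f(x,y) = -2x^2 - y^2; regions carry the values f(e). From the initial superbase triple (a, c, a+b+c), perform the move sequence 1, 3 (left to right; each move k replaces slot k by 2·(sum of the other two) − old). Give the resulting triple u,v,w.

start (-2,-1,-3) = (f(1,0),f(0,1),f(1,1))
replace slot 1: 2·((-1)+(-3)) − (-2) = -6 → (-6,-1,-3)
replace slot 3: 2·((-6)+(-1)) − (-3) = -11 → (-6,-1,-11)

-6,-1,-11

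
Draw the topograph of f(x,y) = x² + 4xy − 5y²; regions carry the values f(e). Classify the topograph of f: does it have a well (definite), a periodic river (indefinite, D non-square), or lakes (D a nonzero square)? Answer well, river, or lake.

D = b²−4ac = 4² − 4·1·(-5) = 36
D = 6² is a perfect square ⇒ form factors over ℤ ⇒ lakes

lake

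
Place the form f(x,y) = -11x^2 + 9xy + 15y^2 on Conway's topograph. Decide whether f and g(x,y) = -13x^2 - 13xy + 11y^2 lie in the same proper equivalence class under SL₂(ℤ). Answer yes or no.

D₁ = 741, D₂ = 741
river cycle of f (length 8): (15, 21, -5), (-5, 19, 19), (19, 19, -5), (-5, 21, 15), (15, 9, -11), (-11, 13, 13), (13, 13, -11), (-11, 9, 15)
river cycle of g (length 8): (11, 13, -13), (-13, 13, 11), (11, 9, -15), (-15, 21, 5), (5, 19, -19), (-19, 19, 5), (5, 21, -15), (-15, 9, 11)
cycles differ ⇒ inequivalent

no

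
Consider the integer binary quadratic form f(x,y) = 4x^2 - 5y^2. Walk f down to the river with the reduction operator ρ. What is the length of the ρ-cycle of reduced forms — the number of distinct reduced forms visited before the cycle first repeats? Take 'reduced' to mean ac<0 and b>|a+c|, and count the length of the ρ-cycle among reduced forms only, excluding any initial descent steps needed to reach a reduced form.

D = 80, ⌊√D⌋ = 8
descent: ρ → (-5,0,4)
descent: ρ → (4,8,-1)  [lands on river]
river: ρ → (-1,8,4)
ρ-cycle length = 2 (tail of 2 descent steps not counted)

2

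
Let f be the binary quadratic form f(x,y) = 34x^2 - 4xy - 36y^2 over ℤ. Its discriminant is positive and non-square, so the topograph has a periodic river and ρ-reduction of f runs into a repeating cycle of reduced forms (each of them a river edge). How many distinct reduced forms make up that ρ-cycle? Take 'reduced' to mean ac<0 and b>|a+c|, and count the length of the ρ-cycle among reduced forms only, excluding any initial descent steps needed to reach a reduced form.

D = 4912, ⌊√D⌋ = 70
descent: ρ → (-36,4,34)  [lands on river]
river: ρ → (34,64,-6)
river: ρ → (-6,68,12)
river: ρ → (12,52,-46)
river: ρ → (-46,40,18)
river: ρ → (18,68,-4)
river: ρ → (-4,68,18)
river: ρ → (18,40,-46)
river: ρ → (-46,52,12)
river: ρ → (12,68,-6)
river: ρ → (-6,64,34)
river: ρ → (34,4,-36)
river: ρ → (-36,68,2)
river: ρ → (2,68,-36)
ρ-cycle length = 14 (tail of 1 descent step not counted)

14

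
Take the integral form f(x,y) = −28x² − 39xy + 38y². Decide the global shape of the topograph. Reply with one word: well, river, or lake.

D = b²−4ac = (-39)² − 4·(-28)·38 = 5777
D > 0 non-square ⇒ indefinite ⇒ periodic river

river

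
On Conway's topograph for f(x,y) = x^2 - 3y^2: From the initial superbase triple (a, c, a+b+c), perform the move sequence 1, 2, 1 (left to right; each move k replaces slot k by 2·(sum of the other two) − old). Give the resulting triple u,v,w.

start (1,-3,-2) = (f(1,0),f(0,1),f(1,1))
replace slot 1: 2·((-3)+(-2)) − 1 = -11 → (-11,-3,-2)
replace slot 2: 2·((-11)+(-2)) − (-3) = -23 → (-11,-23,-2)
replace slot 1: 2·((-23)+(-2)) − (-11) = -39 → (-39,-23,-2)

-39,-23,-2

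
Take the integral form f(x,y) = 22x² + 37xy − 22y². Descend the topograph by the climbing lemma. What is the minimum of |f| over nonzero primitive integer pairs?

river: ρ → (-22,51,8)
river: ρ → (8,45,-40)
river: ρ → (-40,35,13)
river: ρ → (13,43,-28)
river: ρ → (-28,13,28)
river: ρ → (28,43,-13)
river: ρ → (-13,35,40)
river: ρ → (40,45,-8)
river: ρ → (-8,51,22)
river: ρ → (22,37,-22)
closes: descent 0, river 10
min |a| on river = 8

8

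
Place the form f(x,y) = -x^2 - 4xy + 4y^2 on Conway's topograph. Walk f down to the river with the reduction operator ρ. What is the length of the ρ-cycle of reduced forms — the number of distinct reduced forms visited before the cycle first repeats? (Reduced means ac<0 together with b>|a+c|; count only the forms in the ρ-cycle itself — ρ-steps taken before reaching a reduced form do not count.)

D = 32, ⌊√D⌋ = 5
descent: ρ → (4,4,-1)  [lands on river]
river: ρ → (-1,4,4)
ρ-cycle length = 2 (tail of 1 descent step not counted)

2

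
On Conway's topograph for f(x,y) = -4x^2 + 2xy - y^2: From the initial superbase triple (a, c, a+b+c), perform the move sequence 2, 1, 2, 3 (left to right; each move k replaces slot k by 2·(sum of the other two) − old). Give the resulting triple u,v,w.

start (-4,-1,-3) = (f(1,0),f(0,1),f(1,1))
replace slot 2: 2·((-4)+(-3)) − (-1) = -13 → (-4,-13,-3)
replace slot 1: 2·((-13)+(-3)) − (-4) = -28 → (-28,-13,-3)
replace slot 2: 2·((-28)+(-3)) − (-13) = -49 → (-28,-49,-3)
replace slot 3: 2·((-28)+(-49)) − (-3) = -151 → (-28,-49,-151)

-28,-49,-151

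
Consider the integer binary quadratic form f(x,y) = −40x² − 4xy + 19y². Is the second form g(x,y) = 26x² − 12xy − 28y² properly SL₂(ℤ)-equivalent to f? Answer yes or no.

D₁ = 3056, D₂ = 3056
river cycle of f (length 32): (19, 42, -17), (-17, 26, 35), (35, 44, -8), (-8, 52, 11), (11, 36, -40), (-40, 44, 7), (7, 54, -5), (-5, 46, 47), (47, 48, -4), (-4, 48, 47), … (22 more)
river cycle of g (length 16): (-28, 12, 26), (26, 40, -14), (-14, 44, 20), (20, 36, -22), (-22, 52, 4), (4, 52, -22), (-22, 36, 20), (20, 44, -14), (-14, 40, 26), (26, 12, -28), … (6 more)
cycles differ ⇒ inequivalent

no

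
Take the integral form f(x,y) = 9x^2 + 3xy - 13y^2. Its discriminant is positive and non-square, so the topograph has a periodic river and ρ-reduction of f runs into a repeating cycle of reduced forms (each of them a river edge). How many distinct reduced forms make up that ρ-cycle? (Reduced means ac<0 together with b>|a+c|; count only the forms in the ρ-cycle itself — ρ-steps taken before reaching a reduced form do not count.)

D = 477, ⌊√D⌋ = 21
descent: ρ → (-13,-3,9)
descent: ρ → (9,21,-1)  [lands on river]
river: ρ → (-1,21,9)
river: ρ → (9,15,-7)
river: ρ → (-7,13,11)
river: ρ → (11,9,-9)
river: ρ → (-9,9,11)
river: ρ → (11,13,-7)
river: ρ → (-7,15,9)
ρ-cycle length = 8 (tail of 2 descent steps not counted)

8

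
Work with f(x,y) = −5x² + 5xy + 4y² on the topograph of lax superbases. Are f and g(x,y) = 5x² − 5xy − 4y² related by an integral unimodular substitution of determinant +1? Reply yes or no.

D₁ = 105, D₂ = 105
river cycle of f (length 6): (4, 3, -6), (-6, 9, 1), (1, 9, -6), (-6, 3, 4), (4, 5, -5), (-5, 5, 4)
river cycle of g (length 6): (-4, 5, 5), (5, 5, -4), (-4, 3, 6), (6, 9, -1), (-1, 9, 6), (6, 3, -4)
cycles differ ⇒ inequivalent

no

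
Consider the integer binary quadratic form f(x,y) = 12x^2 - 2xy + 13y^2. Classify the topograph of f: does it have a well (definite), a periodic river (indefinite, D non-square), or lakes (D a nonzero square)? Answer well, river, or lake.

D = b²−4ac = (-2)² − 4·12·13 = -620
D < 0 ⇒ definite ⇒ every region one sign ⇒ single well

well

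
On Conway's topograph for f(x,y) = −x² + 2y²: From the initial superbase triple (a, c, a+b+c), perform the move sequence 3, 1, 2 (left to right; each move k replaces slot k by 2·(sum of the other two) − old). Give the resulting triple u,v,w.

start (-1,2,1) = (f(1,0),f(0,1),f(1,1))
replace slot 3: 2·((-1)+2) − 1 = 1 → (-1,2,1)
replace slot 1: 2·(2+1) − (-1) = 7 → (7,2,1)
replace slot 2: 2·(7+1) − 2 = 14 → (7,14,1)

7,14,1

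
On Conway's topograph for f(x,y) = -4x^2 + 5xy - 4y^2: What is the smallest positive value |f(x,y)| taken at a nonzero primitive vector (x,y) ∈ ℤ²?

translate: b→3 (≡-5 mod 8), so (4,-5,4)→(4,3,3)
flip: (4,3,3)→(3,-3,4)
translate: b→3 (≡-3 mod 6), so (3,-3,4)→(3,3,4)
reduced (well bottom): (3,3,4) with a≤c, −a<b≤a
well minimum |f| = |-3| = 3 (negative-definite)

3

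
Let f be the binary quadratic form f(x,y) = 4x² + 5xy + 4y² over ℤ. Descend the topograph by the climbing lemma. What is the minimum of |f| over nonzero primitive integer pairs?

translate: b→-3 (≡5 mod 8), so (4,5,4)→(4,-3,3)
flip: (4,-3,3)→(3,3,4)
reduced (well bottom): (3,3,4) with a≤c, −a<b≤a
well minimum = a = 3

3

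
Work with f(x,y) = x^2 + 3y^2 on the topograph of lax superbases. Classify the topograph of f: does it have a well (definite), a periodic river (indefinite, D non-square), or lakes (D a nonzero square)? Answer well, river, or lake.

D = b²−4ac = 0² − 4·1·3 = -12
D < 0 ⇒ definite ⇒ every region one sign ⇒ single well

well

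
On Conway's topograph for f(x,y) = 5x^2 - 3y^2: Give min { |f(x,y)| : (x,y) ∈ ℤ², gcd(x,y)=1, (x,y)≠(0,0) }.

descent: ρ → (-3,6,2)  [lands on river]
river: ρ → (2,6,-3)
closes: descent 1, river 2
min |a| on river = 2

2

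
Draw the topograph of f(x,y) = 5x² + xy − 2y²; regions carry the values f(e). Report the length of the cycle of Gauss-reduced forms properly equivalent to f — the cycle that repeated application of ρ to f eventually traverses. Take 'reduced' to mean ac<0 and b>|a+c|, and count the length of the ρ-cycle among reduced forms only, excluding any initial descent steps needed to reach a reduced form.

D = 41, ⌊√D⌋ = 6
descent: ρ → (-2,3,4)  [lands on river]
river: ρ → (4,5,-1)
river: ρ → (-1,5,4)
river: ρ → (4,3,-2)
river: ρ → (-2,5,2)
river: ρ → (2,3,-4)
river: ρ → (-4,5,1)
river: ρ → (1,5,-4)
river: ρ → (-4,3,2)
river: ρ → (2,5,-2)
ρ-cycle length = 10 (tail of 1 descent step not counted)

10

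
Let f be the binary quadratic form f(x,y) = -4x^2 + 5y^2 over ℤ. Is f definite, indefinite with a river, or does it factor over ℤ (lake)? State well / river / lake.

D = b²−4ac = 0² − 4·(-4)·5 = 80
D > 0 non-square ⇒ indefinite ⇒ periodic river

river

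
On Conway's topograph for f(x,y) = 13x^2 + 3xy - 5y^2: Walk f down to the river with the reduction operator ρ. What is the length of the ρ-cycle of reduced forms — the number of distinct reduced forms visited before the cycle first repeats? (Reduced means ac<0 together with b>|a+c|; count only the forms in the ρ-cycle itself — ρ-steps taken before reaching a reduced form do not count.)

D = 269, ⌊√D⌋ = 16
descent: ρ → (-5,7,11)  [lands on river]
river: ρ → (11,15,-1)
river: ρ → (-1,15,11)
river: ρ → (11,7,-5)
river: ρ → (-5,13,5)
river: ρ → (5,7,-11)
river: ρ → (-11,15,1)
river: ρ → (1,15,-11)
river: ρ → (-11,7,5)
river: ρ → (5,13,-5)
ρ-cycle length = 10 (tail of 1 descent step not counted)

10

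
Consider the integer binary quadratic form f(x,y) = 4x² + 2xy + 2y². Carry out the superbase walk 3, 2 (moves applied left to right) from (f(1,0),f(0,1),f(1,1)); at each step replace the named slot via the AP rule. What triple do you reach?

start (4,2,8) = (f(1,0),f(0,1),f(1,1))
replace slot 3: 2·(4+2) − 8 = 4 → (4,2,4)
replace slot 2: 2·(4+4) − 2 = 14 → (4,14,4)

4,14,4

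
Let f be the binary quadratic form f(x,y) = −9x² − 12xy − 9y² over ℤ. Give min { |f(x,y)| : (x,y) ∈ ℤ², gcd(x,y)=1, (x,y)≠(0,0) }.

translate: b→-6 (≡12 mod 18), so (9,12,9)→(9,-6,6)
flip: (9,-6,6)→(6,6,9)
reduced (well bottom): (6,6,9) with a≤c, −a<b≤a
well minimum |f| = |-6| = 6 (negative-definite)

6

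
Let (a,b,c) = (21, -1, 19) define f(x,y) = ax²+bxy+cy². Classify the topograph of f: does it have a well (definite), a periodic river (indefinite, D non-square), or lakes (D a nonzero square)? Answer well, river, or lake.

D = b²−4ac = (-1)² − 4·21·19 = -1595
D < 0 ⇒ definite ⇒ every region one sign ⇒ single well

well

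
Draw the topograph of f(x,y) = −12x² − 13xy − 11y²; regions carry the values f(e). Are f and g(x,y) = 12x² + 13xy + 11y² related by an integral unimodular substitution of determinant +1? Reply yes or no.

D₁ = -359, D₂ = -359
f is negative-definite; reduce −f:
−f: translate: b→-11 (≡13 mod 24), so (12,13,11)→(12,-11,10)
−f: flip: (12,-11,10)→(10,11,12)
−f: translate: b→-9 (≡11 mod 20), so (10,11,12)→(10,-9,11)
−f: reduced (well bottom): (10,-9,11) with a≤c, −a<b≤a
flip sign back: reduced form of f is (-10,9,-11)
g: translate: b→-11 (≡13 mod 24), so (12,13,11)→(12,-11,10)
g: flip: (12,-11,10)→(10,11,12)
g: translate: b→-9 (≡11 mod 20), so (10,11,12)→(10,-9,11)
g: reduced (well bottom): (10,-9,11) with a≤c, −a<b≤a
reduced forms (-10, 9, -11) vs (10, -9, 11) ⇒ inequivalent

no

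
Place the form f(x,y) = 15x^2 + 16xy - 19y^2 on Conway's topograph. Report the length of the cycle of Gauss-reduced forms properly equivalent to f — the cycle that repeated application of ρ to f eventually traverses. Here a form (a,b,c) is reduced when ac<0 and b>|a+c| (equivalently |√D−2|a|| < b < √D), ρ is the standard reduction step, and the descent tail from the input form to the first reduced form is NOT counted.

D = 1396, ⌊√D⌋ = 37
river: ρ → (-19,22,12)
river: ρ → (12,26,-15)
river: ρ → (-15,34,4)
river: ρ → (4,30,-31)
river: ρ → (-31,32,3)
river: ρ → (3,34,-20)
river: ρ → (-20,6,17)
river: ρ → (17,28,-9)
river: ρ → (-9,26,20)
river: ρ → (20,14,-15)
river: ρ → (-15,16,19)
river: ρ → (19,22,-12)
river: ρ → (-12,26,15)
river: ρ → (15,34,-4)
river: ρ → (-4,30,31)
river: ρ → (31,32,-3)
river: ρ → (-3,34,20)
river: ρ → (20,6,-17)
river: ρ → (-17,28,9)
river: ρ → (9,26,-20)
river: ρ → (-20,14,15)
river: ρ → (15,16,-19)
ρ-cycle length = 22 (tail of 0 descent steps not counted)

22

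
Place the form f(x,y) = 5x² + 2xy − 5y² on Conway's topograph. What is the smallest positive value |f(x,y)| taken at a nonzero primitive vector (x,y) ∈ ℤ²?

river: ρ → (-5,8,2)
river: ρ → (2,8,-5)
river: ρ → (-5,2,5)
river: ρ → (5,8,-2)
river: ρ → (-2,8,5)
river: ρ → (5,2,-5)
closes: descent 0, river 6
min |a| on river = 2

2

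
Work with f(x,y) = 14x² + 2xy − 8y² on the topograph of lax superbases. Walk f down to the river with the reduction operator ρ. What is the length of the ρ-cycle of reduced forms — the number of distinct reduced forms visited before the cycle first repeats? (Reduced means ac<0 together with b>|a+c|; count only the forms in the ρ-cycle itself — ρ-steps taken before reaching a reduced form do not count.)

D = 452, ⌊√D⌋ = 21
descent: ρ → (-8,14,8)  [lands on river]
river: ρ → (8,18,-4)
river: ρ → (-4,14,16)
river: ρ → (16,18,-2)
river: ρ → (-2,18,16)
river: ρ → (16,14,-4)
river: ρ → (-4,18,8)
river: ρ → (8,14,-8)
river: ρ → (-8,18,4)
river: ρ → (4,14,-16)
river: ρ → (-16,18,2)
river: ρ → (2,18,-16)
river: ρ → (-16,14,4)
river: ρ → (4,18,-8)
ρ-cycle length = 14 (tail of 1 descent step not counted)

14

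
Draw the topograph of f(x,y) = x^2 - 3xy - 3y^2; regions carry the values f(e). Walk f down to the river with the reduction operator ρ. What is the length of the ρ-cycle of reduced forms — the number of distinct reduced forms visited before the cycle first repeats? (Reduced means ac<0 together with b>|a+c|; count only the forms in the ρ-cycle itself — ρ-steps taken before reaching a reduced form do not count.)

D = 21, ⌊√D⌋ = 4
descent: ρ → (-3,3,1)  [lands on river]
river: ρ → (1,3,-3)
ρ-cycle length = 2 (tail of 1 descent step not counted)

2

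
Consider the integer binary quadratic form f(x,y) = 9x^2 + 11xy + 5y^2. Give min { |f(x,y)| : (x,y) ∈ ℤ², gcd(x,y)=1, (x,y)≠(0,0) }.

translate: b→-7 (≡11 mod 18), so (9,11,5)→(9,-7,3)
flip: (9,-7,3)→(3,7,9)
translate: b→1 (≡7 mod 6), so (3,7,9)→(3,1,5)
reduced (well bottom): (3,1,5) with a≤c, −a<b≤a
well minimum = a = 3

3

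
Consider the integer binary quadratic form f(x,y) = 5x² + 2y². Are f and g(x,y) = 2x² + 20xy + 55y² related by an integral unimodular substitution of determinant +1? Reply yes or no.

D₁ = -40, D₂ = -40
f: flip: (5,0,2)→(2,0,5)
f: reduced (well bottom): (2,0,5) with a≤c, −a<b≤a
g: translate: b→0 (≡20 mod 4), so (2,20,55)→(2,0,5)
g: reduced (well bottom): (2,0,5) with a≤c, −a<b≤a
reduced forms (2, 0, 5) vs (2, 0, 5) ⇒ equivalent

yes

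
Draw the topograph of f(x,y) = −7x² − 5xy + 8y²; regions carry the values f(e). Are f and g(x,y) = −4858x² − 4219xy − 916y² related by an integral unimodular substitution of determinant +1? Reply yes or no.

D₁ = 249, D₂ = 249
river cycle of f (length 16): (8, 5, -7), (-7, 9, 6), (6, 15, -1), (-1, 15, 6), (6, 9, -7), (-7, 5, 8), (8, 11, -4), (-4, 13, 5), (5, 7, -10), (-10, 13, 2), … (6 more)
river cycle of g (length 16): (-7, 9, 6), (6, 15, -1), (-1, 15, 6), (6, 9, -7), (-7, 5, 8), (8, 11, -4), (-4, 13, 5), (5, 7, -10), (-10, 13, 2), (2, 15, -3), … (6 more)
cycles coincide ⇒ equivalent

yes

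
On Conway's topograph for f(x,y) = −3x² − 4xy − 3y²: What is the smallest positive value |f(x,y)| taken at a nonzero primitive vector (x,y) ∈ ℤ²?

translate: b→-2 (≡4 mod 6), so (3,4,3)→(3,-2,2)
flip: (3,-2,2)→(2,2,3)
reduced (well bottom): (2,2,3) with a≤c, −a<b≤a
well minimum |f| = |-2| = 2 (negative-definite)

2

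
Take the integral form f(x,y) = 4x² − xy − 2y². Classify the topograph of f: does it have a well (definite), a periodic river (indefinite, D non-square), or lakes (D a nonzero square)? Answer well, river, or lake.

D = b²−4ac = (-1)² − 4·4·(-2) = 33
D > 0 non-square ⇒ indefinite ⇒ periodic river

river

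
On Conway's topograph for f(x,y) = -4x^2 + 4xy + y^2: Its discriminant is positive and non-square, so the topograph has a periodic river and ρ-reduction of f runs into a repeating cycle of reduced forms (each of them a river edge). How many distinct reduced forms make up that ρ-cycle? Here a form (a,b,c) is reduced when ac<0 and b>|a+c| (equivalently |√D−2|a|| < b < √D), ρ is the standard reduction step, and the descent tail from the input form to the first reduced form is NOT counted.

D = 32, ⌊√D⌋ = 5
river: ρ → (1,4,-4)
river: ρ → (-4,4,1)
ρ-cycle length = 2 (tail of 0 descent steps not counted)

2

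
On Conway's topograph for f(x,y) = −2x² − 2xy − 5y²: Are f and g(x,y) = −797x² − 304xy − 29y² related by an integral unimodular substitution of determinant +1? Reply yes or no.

D₁ = -36, D₂ = -36
f is negative-definite; reduce −f:
−f: reduced (well bottom): (2,2,5) with a≤c, −a<b≤a
flip sign back: reduced form of f is (-2,-2,-5)
g is negative-definite; reduce −g:
−g: flip: (797,304,29)→(29,-304,797)
−g: translate: b→-14 (≡-304 mod 58), so (29,-304,797)→(29,-14,2)
−g: flip: (29,-14,2)→(2,14,29)
−g: translate: b→2 (≡14 mod 4), so (2,14,29)→(2,2,5)
−g: reduced (well bottom): (2,2,5) with a≤c, −a<b≤a
flip sign back: reduced form of g is (-2,-2,-5)
reduced forms (-2, -2, -5) vs (-2, -2, -5) ⇒ equivalent

yes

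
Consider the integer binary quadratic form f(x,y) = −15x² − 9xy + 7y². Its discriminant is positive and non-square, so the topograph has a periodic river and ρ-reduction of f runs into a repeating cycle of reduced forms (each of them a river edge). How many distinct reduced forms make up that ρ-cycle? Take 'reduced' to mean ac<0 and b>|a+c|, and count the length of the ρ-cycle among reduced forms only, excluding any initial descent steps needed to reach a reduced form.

D = 501, ⌊√D⌋ = 22
descent: ρ → (7,9,-15)  [lands on river]
river: ρ → (-15,21,1)
river: ρ → (1,21,-15)
river: ρ → (-15,9,7)
river: ρ → (7,19,-5)
river: ρ → (-5,21,3)
river: ρ → (3,21,-5)
river: ρ → (-5,19,7)
ρ-cycle length = 8 (tail of 1 descent step not counted)

8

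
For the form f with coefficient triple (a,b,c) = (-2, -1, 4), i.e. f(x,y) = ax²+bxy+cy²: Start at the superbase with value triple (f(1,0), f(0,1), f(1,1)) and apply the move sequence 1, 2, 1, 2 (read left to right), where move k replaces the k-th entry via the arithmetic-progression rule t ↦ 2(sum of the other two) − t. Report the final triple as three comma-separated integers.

start (-2,4,1) = (f(1,0),f(0,1),f(1,1))
replace slot 1: 2·(4+1) − (-2) = 12 → (12,4,1)
replace slot 2: 2·(12+1) − 4 = 22 → (12,22,1)
replace slot 1: 2·(22+1) − 12 = 34 → (34,22,1)
replace slot 2: 2·(34+1) − 22 = 48 → (34,48,1)

34,48,1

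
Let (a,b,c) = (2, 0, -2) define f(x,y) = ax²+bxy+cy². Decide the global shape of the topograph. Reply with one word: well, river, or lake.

D = b²−4ac = 0² − 4·2·(-2) = 16
D = 4² is a perfect square ⇒ form factors over ℤ ⇒ lakes

lake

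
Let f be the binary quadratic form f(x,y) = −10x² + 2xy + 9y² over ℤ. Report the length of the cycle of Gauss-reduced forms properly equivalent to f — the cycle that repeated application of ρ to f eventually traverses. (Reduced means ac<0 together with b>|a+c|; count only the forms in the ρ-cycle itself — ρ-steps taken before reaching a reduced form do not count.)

D = 364, ⌊√D⌋ = 19
river: ρ → (9,16,-3)
river: ρ → (-3,14,14)
river: ρ → (14,14,-3)
river: ρ → (-3,16,9)
river: ρ → (9,2,-10)
river: ρ → (-10,18,1)
river: ρ → (1,18,-10)
river: ρ → (-10,2,9)
ρ-cycle length = 8 (tail of 0 descent steps not counted)

8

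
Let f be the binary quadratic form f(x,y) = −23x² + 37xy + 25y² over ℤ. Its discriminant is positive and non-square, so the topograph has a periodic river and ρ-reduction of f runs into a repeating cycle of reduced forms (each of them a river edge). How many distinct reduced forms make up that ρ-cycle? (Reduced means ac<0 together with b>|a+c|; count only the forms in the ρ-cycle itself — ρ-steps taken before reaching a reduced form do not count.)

D = 3669, ⌊√D⌋ = 60
river: ρ → (25,13,-35)
river: ρ → (-35,57,3)
river: ρ → (3,57,-35)
river: ρ → (-35,13,25)
river: ρ → (25,37,-23)
river: ρ → (-23,55,7)
river: ρ → (7,57,-15)
river: ρ → (-15,33,43)
river: ρ → (43,53,-5)
river: ρ → (-5,57,21)
river: ρ → (21,27,-35)
river: ρ → (-35,43,13)
river: ρ → (13,35,-47)
river: ρ → (-47,59,1)
river: ρ → (1,59,-47)
river: ρ → (-47,35,13)
river: ρ → (13,43,-35)
river: ρ → (-35,27,21)
river: ρ → (21,57,-5)
river: ρ → (-5,53,43)
river: ρ → (43,33,-15)
river: ρ → (-15,57,7)
river: ρ → (7,55,-23)
river: ρ → (-23,37,25)
ρ-cycle length = 24 (tail of 0 descent steps not counted)

24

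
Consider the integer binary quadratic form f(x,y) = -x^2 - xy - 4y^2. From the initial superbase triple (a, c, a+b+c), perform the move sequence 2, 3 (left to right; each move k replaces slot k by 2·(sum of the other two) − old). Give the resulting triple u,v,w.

start (-1,-4,-6) = (f(1,0),f(0,1),f(1,1))
replace slot 2: 2·((-1)+(-6)) − (-4) = -10 → (-1,-10,-6)
replace slot 3: 2·((-1)+(-10)) − (-6) = -16 → (-1,-10,-16)

-1,-10,-16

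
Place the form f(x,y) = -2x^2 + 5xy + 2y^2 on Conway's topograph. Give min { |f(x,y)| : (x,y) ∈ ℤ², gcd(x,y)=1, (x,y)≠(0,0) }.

river: ρ → (2,3,-4)
river: ρ → (-4,5,1)
river: ρ → (1,5,-4)
river: ρ → (-4,3,2)
river: ρ → (2,5,-2)
river: ρ → (-2,3,4)
river: ρ → (4,5,-1)
river: ρ → (-1,5,4)
river: ρ → (4,3,-2)
river: ρ → (-2,5,2)
closes: descent 0, river 10
min |a| on river = 1

1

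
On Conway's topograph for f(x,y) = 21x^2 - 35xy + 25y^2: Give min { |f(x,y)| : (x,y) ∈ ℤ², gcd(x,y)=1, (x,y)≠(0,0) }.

translate: b→7 (≡-35 mod 42), so (21,-35,25)→(21,7,11)
flip: (21,7,11)→(11,-7,21)
reduced (well bottom): (11,-7,21) with a≤c, −a<b≤a
well minimum = a = 11

11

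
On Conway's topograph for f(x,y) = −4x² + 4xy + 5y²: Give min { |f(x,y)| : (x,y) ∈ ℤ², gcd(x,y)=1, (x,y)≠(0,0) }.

river: ρ → (5,6,-3)
river: ρ → (-3,6,5)
river: ρ → (5,4,-4)
river: ρ → (-4,4,5)
closes: descent 0, river 4
min |a| on river = 3

3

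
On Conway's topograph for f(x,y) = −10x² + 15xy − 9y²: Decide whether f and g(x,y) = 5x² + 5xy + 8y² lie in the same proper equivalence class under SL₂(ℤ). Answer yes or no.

D₁ = -135, D₂ = -135
f is negative-definite; reduce −f:
−f: translate: b→5 (≡-15 mod 20), so (10,-15,9)→(10,5,4)
−f: flip: (10,5,4)→(4,-5,10)
−f: translate: b→3 (≡-5 mod 8), so (4,-5,10)→(4,3,9)
−f: reduced (well bottom): (4,3,9) with a≤c, −a<b≤a
flip sign back: reduced form of f is (-4,-3,-9)
g: reduced (well bottom): (5,5,8) with a≤c, −a<b≤a
reduced forms (-4, -3, -9) vs (5, 5, 8) ⇒ inequivalent

no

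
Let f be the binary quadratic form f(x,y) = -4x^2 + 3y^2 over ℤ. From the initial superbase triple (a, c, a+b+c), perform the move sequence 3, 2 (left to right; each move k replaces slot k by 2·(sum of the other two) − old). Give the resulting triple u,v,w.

start (-4,3,-1) = (f(1,0),f(0,1),f(1,1))
replace slot 3: 2·((-4)+3) − (-1) = -1 → (-4,3,-1)
replace slot 2: 2·((-4)+(-1)) − 3 = -13 → (-4,-13,-1)

-4,-13,-1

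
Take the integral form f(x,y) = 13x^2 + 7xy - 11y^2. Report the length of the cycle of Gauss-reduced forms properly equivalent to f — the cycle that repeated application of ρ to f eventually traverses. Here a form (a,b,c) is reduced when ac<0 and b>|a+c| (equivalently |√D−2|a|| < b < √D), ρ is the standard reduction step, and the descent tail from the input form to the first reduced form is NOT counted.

D = 621, ⌊√D⌋ = 24
river: ρ → (-11,15,9)
river: ρ → (9,21,-5)
river: ρ → (-5,19,13)
river: ρ → (13,7,-11)
ρ-cycle length = 4 (tail of 0 descent steps not counted)

4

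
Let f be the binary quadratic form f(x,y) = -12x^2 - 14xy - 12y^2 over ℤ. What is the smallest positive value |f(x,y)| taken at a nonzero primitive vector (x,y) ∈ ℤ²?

translate: b→-10 (≡14 mod 24), so (12,14,12)→(12,-10,10)
flip: (12,-10,10)→(10,10,12)
reduced (well bottom): (10,10,12) with a≤c, −a<b≤a
well minimum |f| = |-10| = 10 (negative-definite)

10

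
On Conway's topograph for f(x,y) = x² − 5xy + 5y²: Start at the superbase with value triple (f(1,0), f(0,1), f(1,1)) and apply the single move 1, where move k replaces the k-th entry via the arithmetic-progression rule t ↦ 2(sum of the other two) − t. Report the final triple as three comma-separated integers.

start (1,5,1) = (f(1,0),f(0,1),f(1,1))
replace slot 1: 2·(5+1) − 1 = 11 → (11,5,1)

11,5,1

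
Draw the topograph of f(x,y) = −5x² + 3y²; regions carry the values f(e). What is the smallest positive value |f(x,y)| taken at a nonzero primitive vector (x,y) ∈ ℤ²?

descent: ρ → (3,6,-2)  [lands on river]
river: ρ → (-2,6,3)
closes: descent 1, river 2
min |a| on river = 2

2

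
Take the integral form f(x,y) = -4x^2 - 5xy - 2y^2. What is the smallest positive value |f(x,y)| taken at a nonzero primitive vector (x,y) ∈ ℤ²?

translate: b→-3 (≡5 mod 8), so (4,5,2)→(4,-3,1)
flip: (4,-3,1)→(1,3,4)
translate: b→1 (≡3 mod 2), so (1,3,4)→(1,1,2)
reduced (well bottom): (1,1,2) with a≤c, −a<b≤a
well minimum |f| = |-1| = 1 (negative-definite)

1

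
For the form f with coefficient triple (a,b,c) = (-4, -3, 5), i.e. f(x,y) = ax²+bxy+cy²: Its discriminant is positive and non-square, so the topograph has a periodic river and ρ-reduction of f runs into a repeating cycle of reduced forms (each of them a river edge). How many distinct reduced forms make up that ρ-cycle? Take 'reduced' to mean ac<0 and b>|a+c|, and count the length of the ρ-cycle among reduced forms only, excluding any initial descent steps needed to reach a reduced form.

D = 89, ⌊√D⌋ = 9
descent: ρ → (5,3,-4)  [lands on river]
river: ρ → (-4,5,4)
river: ρ → (4,3,-5)
river: ρ → (-5,7,2)
river: ρ → (2,9,-1)
river: ρ → (-1,9,2)
river: ρ → (2,7,-5)
river: ρ → (-5,3,4)
river: ρ → (4,5,-4)
river: ρ → (-4,3,5)
river: ρ → (5,7,-2)
river: ρ → (-2,9,1)
river: ρ → (1,9,-2)
river: ρ → (-2,7,5)
ρ-cycle length = 14 (tail of 1 descent step not counted)

14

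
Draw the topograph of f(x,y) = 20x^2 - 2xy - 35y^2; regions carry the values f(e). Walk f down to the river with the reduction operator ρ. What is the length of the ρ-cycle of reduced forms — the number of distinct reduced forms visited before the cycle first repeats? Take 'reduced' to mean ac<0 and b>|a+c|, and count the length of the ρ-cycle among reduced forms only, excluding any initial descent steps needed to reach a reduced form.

D = 2804, ⌊√D⌋ = 52
descent: ρ → (-35,2,20)
descent: ρ → (20,38,-17)  [lands on river]
river: ρ → (-17,30,28)
river: ρ → (28,26,-19)
river: ρ → (-19,50,4)
river: ρ → (4,46,-43)
river: ρ → (-43,40,7)
river: ρ → (7,44,-31)
river: ρ → (-31,18,20)
river: ρ → (20,22,-29)
river: ρ → (-29,36,13)
river: ρ → (13,42,-20)
river: ρ → (-20,38,17)
river: ρ → (17,30,-28)
river: ρ → (-28,26,19)
river: ρ → (19,50,-4)
river: ρ → (-4,46,43)
river: ρ → (43,40,-7)
river: ρ → (-7,44,31)
river: ρ → (31,18,-20)
river: ρ → (-20,22,29)
river: ρ → (29,36,-13)
river: ρ → (-13,42,20)
ρ-cycle length = 22 (tail of 2 descent steps not counted)

22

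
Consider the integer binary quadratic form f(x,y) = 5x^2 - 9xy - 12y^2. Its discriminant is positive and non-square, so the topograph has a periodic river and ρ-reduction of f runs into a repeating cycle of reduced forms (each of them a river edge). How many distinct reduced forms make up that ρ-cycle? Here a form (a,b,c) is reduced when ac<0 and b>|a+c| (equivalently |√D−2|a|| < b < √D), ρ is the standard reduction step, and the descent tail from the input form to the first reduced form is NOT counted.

D = 321, ⌊√D⌋ = 17
descent: ρ → (-12,9,5)  [lands on river]
river: ρ → (5,11,-10)
river: ρ → (-10,9,6)
river: ρ → (6,15,-4)
river: ρ → (-4,17,2)
river: ρ → (2,15,-12)
ρ-cycle length = 6 (tail of 1 descent step not counted)

6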